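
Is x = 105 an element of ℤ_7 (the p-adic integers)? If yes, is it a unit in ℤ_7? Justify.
x ∈ ℤ_7 but not a unit; v_7(x) = 1 > 0

ℤ_7 = {x ∈ ℚ_7 : v_7(x) ≥ 0} and ℤ_7^× = {x ∈ ℤ_7 : v_7(x) = 0}. Here v_7(105) = v_7(num) − v_7(den) = 1; compare against these criteria.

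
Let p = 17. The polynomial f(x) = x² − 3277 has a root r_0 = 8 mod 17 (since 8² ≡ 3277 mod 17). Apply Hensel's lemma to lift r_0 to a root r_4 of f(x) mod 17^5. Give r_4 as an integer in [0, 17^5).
r_4 = 130024 (mod 1419857)

Hensel's recurrence: r_{i+1} = r_i − f(r_i)·(f′(r_i))^{-1} mod 17^{i+2}, with f′(x) = 2x. Iterate:
  r_0 = 8 (mod 17)
  r_1 = 263 (mod 289)
  r_2 = 2286 (mod 4913)
  r_3 = 46503 (mod 83521)
  r_4 = 130024 (mod 1419857)
Final: r_4 = 130024, and one checks f(r_4) ≡ 0 mod 17^5.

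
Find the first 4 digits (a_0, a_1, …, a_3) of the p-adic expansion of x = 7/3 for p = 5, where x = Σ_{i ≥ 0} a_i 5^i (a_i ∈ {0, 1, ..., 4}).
(a_0, …, a_3) = (4, 3, 1, 3)

v_5(7/3) = 0 (numerator and denominator both coprime to 5), so x ∈ ℤ_5^×. Compute digits iteratively via a_i = x_i mod 5, x_{i+1} = (x_i − a_i)/5, with x_0 = x:
  x_0 = 7/3;  a_0 = 4;  x_1 = (x_0 − 4)/5 = -1/3
  x_1 = -1/3;  a_1 = 3;  x_2 = (x_1 − 3)/5 = -2/3
  x_2 = -2/3;  a_2 = 1;  x_3 = (x_2 − 1)/5 = -1/3
  x_3 = -1/3;  a_3 = 3;  x_4 = (x_3 − 3)/5 = -2/3
Digits: (4, 3, 1, 3).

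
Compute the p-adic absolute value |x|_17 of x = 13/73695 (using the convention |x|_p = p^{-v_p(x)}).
|13/73695|_17 = 4913

Step 1 — compute v_17(x) by factoring powers of 17 out of the numerator and denominator: v_17(13/73695) = -3. Step 2 — apply |x|_p = p^{-v_p(x)} = 17^{3} = 4913.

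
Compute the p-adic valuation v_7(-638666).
v_7(-638666) = 5

v_7(n) is the largest exponent k such that 7^k divides n. Factor out: -638666 = -7^5 · 38. (Sign doesn't affect v_p.) So v_7(-638666) = 5.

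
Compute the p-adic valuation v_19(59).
v_19(59) = 0

v_19(n) is the largest exponent k such that 19^k divides n. Factor out: 59 = 19^0 · 59. (Sign doesn't affect v_p.) So v_19(59) = 0.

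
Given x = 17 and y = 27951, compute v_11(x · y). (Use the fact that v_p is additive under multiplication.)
v_11(475167) = 3

v_p(x) = 0 (factor: 17 = 11^0 · 17); v_p(y) = 3 (factor: 27951 = 11^3 · 21). Additivity: v_p(xy) = v_p(x) + v_p(y) = 0 + 3 = 3. (Direct check: xy = 475167 = 11^3 · (357).)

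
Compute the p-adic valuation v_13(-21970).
v_13(-21970) = 3

v_13(n) is the largest exponent k such that 13^k divides n. Factor out: -21970 = -13^3 · 10. (Sign doesn't affect v_p.) So v_13(-21970) = 3.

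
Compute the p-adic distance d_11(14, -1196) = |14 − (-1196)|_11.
d_11(14, -1196) = 1/121

Step 1 — x − y = 14 − (-1196) = 1210. Step 2 — v_11(1210) = 2 (factor: 1210 = (11^2 · 10); the sign does not affect v_p). Step 3 — |x − y|_11 = 11^{-2} = 1/121.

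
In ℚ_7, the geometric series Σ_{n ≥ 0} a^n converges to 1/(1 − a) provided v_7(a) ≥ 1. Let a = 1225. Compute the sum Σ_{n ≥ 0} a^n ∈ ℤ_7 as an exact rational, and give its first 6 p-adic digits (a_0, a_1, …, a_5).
Σ a^n = 1/(1 − a) = -1/1224;  first 6 digits = (1, 0, 4, 3, 2, 5)

v_7(a) = 2 ≥ 1, so the series converges in ℤ_7 to 1/(1 − a) = 1/(1 − 1225) = -1/1224. Expand this rational in ℤ_7: compute digits iteratively via d_i = x_i mod 7, x_{i+1} = (x_i − d_i)/7. The first 6 digits are (1, 0, 4, 3, 2, 5).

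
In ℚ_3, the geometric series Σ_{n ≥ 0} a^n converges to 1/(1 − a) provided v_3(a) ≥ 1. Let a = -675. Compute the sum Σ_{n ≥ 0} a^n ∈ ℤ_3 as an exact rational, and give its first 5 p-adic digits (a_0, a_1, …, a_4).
Σ a^n = 1/(1 − a) = 1/676;  first 5 digits = (1, 0, 0, 2, 0)

v_3(a) = 3 ≥ 1, so the series converges in ℤ_3 to 1/(1 − a) = 1/(1 − (-675)) = 1/676. Expand this rational in ℤ_3: compute digits iteratively via d_i = x_i mod 3, x_{i+1} = (x_i − d_i)/3. The first 5 digits are (1, 0, 0, 2, 0).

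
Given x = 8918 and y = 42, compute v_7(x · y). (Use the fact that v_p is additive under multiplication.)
v_7(374556) = 4

v_p(x) = 3 (factor: 8918 = 7^3 · 26); v_p(y) = 1 (factor: 42 = 7^1 · 6). Additivity: v_p(xy) = v_p(x) + v_p(y) = 3 + 1 = 4. (Direct check: xy = 374556 = 7^4 · (156).)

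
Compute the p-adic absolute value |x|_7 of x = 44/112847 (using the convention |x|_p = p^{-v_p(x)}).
|44/112847|_7 = 2401

Step 1 — compute v_7(x) by factoring powers of 7 out of the numerator and denominator: v_7(44/112847) = -4. Step 2 — apply |x|_p = p^{-v_p(x)} = 7^{4} = 2401.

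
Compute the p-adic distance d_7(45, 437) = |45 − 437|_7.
d_7(45, 437) = 1/49

Step 1 — x − y = 45 − 437 = -392. Step 2 — v_7(-392) = 2 (factor: -392 = −(7^2 · 8); the sign does not affect v_p). Step 3 — |x − y|_7 = 7^{-2} = 1/49.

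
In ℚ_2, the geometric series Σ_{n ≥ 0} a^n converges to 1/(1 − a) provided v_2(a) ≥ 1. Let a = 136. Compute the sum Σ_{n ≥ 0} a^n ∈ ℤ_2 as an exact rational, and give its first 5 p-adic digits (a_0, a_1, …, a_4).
Σ a^n = 1/(1 − a) = -1/135;  first 5 digits = (1, 0, 0, 1, 0)

v_2(a) = 3 ≥ 1, so the series converges in ℤ_2 to 1/(1 − a) = 1/(1 − 136) = -1/135. Expand this rational in ℤ_2: compute digits iteratively via d_i = x_i mod 2, x_{i+1} = (x_i − d_i)/2. The first 5 digits are (1, 0, 0, 1, 0).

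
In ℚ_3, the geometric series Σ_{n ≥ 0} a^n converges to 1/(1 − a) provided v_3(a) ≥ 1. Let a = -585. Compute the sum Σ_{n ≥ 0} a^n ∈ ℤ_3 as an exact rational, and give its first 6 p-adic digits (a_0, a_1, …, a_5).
Σ a^n = 1/(1 − a) = 1/586;  first 6 digits = (1, 0, 1, 2, 2, 1)

v_3(a) = 2 ≥ 1, so the series converges in ℤ_3 to 1/(1 − a) = 1/(1 − (-585)) = 1/586. Expand this rational in ℤ_3: compute digits iteratively via d_i = x_i mod 3, x_{i+1} = (x_i − d_i)/3. The first 6 digits are (1, 0, 1, 2, 2, 1).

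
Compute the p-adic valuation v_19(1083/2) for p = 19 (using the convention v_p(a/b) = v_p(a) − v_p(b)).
v_19(1083/2) = 2

Factor powers of 19 from the numerator and denominator of the reduced fraction: 1083 = 19^2 · 3 and 2 = 19^0 · 2. Apply v_p(a/b) = v_p(a) − v_p(b): v_19(1083/2) = 2 − 0 = 2.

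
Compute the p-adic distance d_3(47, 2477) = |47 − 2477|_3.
d_3(47, 2477) = 1/243

Step 1 — x − y = 47 − 2477 = -2430. Step 2 — v_3(-2430) = 5 (factor: -2430 = −(3^5 · 10); the sign does not affect v_p). Step 3 — |x − y|_3 = 3^{-5} = 1/243.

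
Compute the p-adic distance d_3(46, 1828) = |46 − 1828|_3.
d_3(46, 1828) = 1/81

Step 1 — x − y = 46 − 1828 = -1782. Step 2 — v_3(-1782) = 4 (factor: -1782 = −(3^4 · 22); the sign does not affect v_p). Step 3 — |x − y|_3 = 3^{-4} = 1/81.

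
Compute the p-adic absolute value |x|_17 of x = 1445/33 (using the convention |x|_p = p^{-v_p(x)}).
|1445/33|_17 = 1/289

Step 1 — compute v_17(x) by factoring powers of 17 out of the numerator and denominator: v_17(1445/33) = 2. Step 2 — apply |x|_p = p^{-v_p(x)} = 17^{-2} = 1/289.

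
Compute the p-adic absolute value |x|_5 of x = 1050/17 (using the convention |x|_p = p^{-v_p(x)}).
|1050/17|_5 = 1/25

Step 1 — compute v_5(x) by factoring powers of 5 out of the numerator and denominator: v_5(1050/17) = 2. Step 2 — apply |x|_p = p^{-v_p(x)} = 5^{-2} = 1/25.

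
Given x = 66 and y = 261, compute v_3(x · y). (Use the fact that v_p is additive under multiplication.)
v_3(17226) = 3

v_p(x) = 1 (factor: 66 = 3^1 · 22); v_p(y) = 2 (factor: 261 = 3^2 · 29). Additivity: v_p(xy) = v_p(x) + v_p(y) = 1 + 2 = 3. (Direct check: xy = 17226 = 3^3 · (638).)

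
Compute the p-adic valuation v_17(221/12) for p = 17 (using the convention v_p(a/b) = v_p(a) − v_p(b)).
v_17(221/12) = 1

Factor powers of 17 from the numerator and denominator of the reduced fraction: 221 = 17^1 · 13 and 12 = 17^0 · 12. Apply v_p(a/b) = v_p(a) − v_p(b): v_17(221/12) = 1 − 0 = 1.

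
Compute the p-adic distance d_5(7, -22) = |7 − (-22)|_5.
d_5(7, -22) = 1

Step 1 — x − y = 7 − (-22) = 29. Step 2 — v_5(29) = 0 (factor: 29 = (5^0 · 29); the sign does not affect v_p). Step 3 — |x − y|_5 = 5^{0} = 1.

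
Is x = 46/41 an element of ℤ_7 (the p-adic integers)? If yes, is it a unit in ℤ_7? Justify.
x ∈ ℤ_7^× (unit); v_7(x) = 0

ℤ_7 = {x ∈ ℚ_7 : v_7(x) ≥ 0} and ℤ_7^× = {x ∈ ℤ_7 : v_7(x) = 0}. Here v_7(46/41) = v_7(num) − v_7(den) = 0; compare against these criteria.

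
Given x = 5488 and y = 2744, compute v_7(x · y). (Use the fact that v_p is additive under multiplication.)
v_7(15059072) = 6

v_p(x) = 3 (factor: 5488 = 7^3 · 16); v_p(y) = 3 (factor: 2744 = 7^3 · 8). Additivity: v_p(xy) = v_p(x) + v_p(y) = 3 + 3 = 6. (Direct check: xy = 15059072 = 7^6 · (128).)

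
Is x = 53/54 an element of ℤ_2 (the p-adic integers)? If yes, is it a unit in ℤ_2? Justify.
x ∉ ℤ_2 (v_2(x) = -1 < 0)

ℤ_2 = {x ∈ ℚ_2 : v_2(x) ≥ 0} and ℤ_2^× = {x ∈ ℤ_2 : v_2(x) = 0}. Here v_2(53/54) = v_2(num) − v_2(den) = -1; compare against these criteria.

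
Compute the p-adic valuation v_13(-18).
v_13(-18) = 0

v_13(n) is the largest exponent k such that 13^k divides n. Factor out: -18 = -13^0 · 18. (Sign doesn't affect v_p.) So v_13(-18) = 0.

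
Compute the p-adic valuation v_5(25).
v_5(25) = 2

v_5(n) is the largest exponent k such that 5^k divides n. Factor out: 25 = 5^2 · 1. (Sign doesn't affect v_p.) So v_5(25) = 2.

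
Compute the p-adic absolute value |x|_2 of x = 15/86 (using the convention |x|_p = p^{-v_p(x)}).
|15/86|_2 = 2

Step 1 — compute v_2(x) by factoring powers of 2 out of the numerator and denominator: v_2(15/86) = -1. Step 2 — apply |x|_p = p^{-v_p(x)} = 2^{1} = 2.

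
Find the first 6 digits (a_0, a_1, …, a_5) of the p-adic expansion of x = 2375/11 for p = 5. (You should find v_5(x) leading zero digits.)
(a_0, …, a_5) = (0, 0, 0, 4, 0, 4)

v_5(2375/11) = 3, so a_0 = ... = a_2 = 0. Factor out: x = 5^3 · u with u = 19/11 a unit in ℤ_5. Expand u iteratively via a_{v+i} = u_i mod 5, u_{i+1} = (u_i − a_{v+i})/5:
  u_0 = 19/11;  a_3 = 4;  u_1 = (u_0 − 4)/5 = -5/11
  u_1 = -5/11;  a_4 = 0;  u_2 = (u_1 − 0)/5 = -1/11
  u_2 = -1/11;  a_5 = 4;  u_3 = (u_2 − 4)/5 = -9/11
Digits: (0, 0, 0, 4, 0, 4).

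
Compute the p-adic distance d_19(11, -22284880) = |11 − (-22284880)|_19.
d_19(11, -22284880) = 1/2476099

Step 1 — x − y = 11 − (-22284880) = 22284891. Step 2 — v_19(22284891) = 5 (factor: 22284891 = (19^5 · 9); the sign does not affect v_p). Step 3 — |x − y|_19 = 19^{-5} = 1/2476099.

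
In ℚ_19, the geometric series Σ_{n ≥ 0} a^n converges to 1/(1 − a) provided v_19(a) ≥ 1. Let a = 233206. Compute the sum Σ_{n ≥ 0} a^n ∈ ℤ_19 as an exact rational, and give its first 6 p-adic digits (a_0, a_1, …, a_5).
Σ a^n = 1/(1 − a) = -1/233205;  first 6 digits = (1, 0, 0, 15, 1, 0)

v_19(a) = 3 ≥ 1, so the series converges in ℤ_19 to 1/(1 − a) = 1/(1 − 233206) = -1/233205. Expand this rational in ℤ_19: compute digits iteratively via d_i = x_i mod 19, x_{i+1} = (x_i − d_i)/19. The first 6 digits are (1, 0, 0, 15, 1, 0).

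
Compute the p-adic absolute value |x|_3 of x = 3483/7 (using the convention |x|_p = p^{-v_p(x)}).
|3483/7|_3 = 1/81

Step 1 — compute v_3(x) by factoring powers of 3 out of the numerator and denominator: v_3(3483/7) = 4. Step 2 — apply |x|_p = p^{-v_p(x)} = 3^{-4} = 1/81.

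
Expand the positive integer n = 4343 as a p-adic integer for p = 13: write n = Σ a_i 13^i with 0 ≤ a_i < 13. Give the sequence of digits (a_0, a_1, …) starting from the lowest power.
(a_0, a_1, …) = (1, 9, 12, 1)

Repeated division by 13 gives the digits low-to-high: 4343 = 1 + 9·13^1 + 12·13^2 + 1·13^3. Digit sequence: (1, 9, 12, 1).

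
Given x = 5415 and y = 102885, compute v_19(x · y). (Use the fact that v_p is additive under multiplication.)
v_19(557122275) = 5

v_p(x) = 2 (factor: 5415 = 19^2 · 15); v_p(y) = 3 (factor: 102885 = 19^3 · 15). Additivity: v_p(xy) = v_p(x) + v_p(y) = 2 + 3 = 5. (Direct check: xy = 557122275 = 19^5 · (225).)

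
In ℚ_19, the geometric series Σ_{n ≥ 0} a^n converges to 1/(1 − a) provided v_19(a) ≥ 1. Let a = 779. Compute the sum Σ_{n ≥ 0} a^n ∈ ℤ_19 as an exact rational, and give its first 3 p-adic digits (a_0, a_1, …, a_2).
Σ a^n = 1/(1 − a) = -1/778;  first 3 digits = (1, 3, 11)

v_19(a) = 1 ≥ 1, so the series converges in ℤ_19 to 1/(1 − a) = 1/(1 − 779) = -1/778. Expand this rational in ℤ_19: compute digits iteratively via d_i = x_i mod 19, x_{i+1} = (x_i − d_i)/19. The first 3 digits are (1, 3, 11).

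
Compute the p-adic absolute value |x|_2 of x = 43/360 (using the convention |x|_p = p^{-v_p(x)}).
|43/360|_2 = 8

Step 1 — compute v_2(x) by factoring powers of 2 out of the numerator and denominator: v_2(43/360) = -3. Step 2 — apply |x|_p = p^{-v_p(x)} = 2^{3} = 8.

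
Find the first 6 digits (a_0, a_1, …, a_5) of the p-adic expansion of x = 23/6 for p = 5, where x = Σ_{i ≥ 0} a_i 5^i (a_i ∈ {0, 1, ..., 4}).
(a_0, …, a_5) = (3, 1, 4, 0, 4, 0)

v_5(23/6) = 0 (numerator and denominator both coprime to 5), so x ∈ ℤ_5^×. Compute digits iteratively via a_i = x_i mod 5, x_{i+1} = (x_i − a_i)/5, with x_0 = x:
  x_0 = 23/6;  a_0 = 3;  x_1 = (x_0 − 3)/5 = 1/6
  x_1 = 1/6;  a_1 = 1;  x_2 = (x_1 − 1)/5 = -1/6
  x_2 = -1/6;  a_2 = 4;  x_3 = (x_2 − 4)/5 = -5/6
  x_3 = -5/6;  a_3 = 0;  x_4 = (x_3 − 0)/5 = -1/6
  x_4 = -1/6;  a_4 = 4;  x_5 = (x_4 − 4)/5 = -5/6
  x_5 = -5/6;  a_5 = 0;  x_6 = (x_5 − 0)/5 = -1/6
Digits: (3, 1, 4, 0, 4, 0).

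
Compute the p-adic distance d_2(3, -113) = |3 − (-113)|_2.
d_2(3, -113) = 1/4

Step 1 — x − y = 3 − (-113) = 116. Step 2 — v_2(116) = 2 (factor: 116 = (2^2 · 29); the sign does not affect v_p). Step 3 — |x − y|_2 = 2^{-2} = 1/4.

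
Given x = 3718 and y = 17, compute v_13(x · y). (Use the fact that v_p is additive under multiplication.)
v_13(63206) = 2

v_p(x) = 2 (factor: 3718 = 13^2 · 22); v_p(y) = 0 (factor: 17 = 13^0 · 17). Additivity: v_p(xy) = v_p(x) + v_p(y) = 2 + 0 = 2. (Direct check: xy = 63206 = 13^2 · (374).)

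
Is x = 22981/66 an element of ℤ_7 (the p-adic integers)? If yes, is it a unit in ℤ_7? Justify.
x ∈ ℤ_7 but not a unit; v_7(x) = 3 > 0

ℤ_7 = {x ∈ ℚ_7 : v_7(x) ≥ 0} and ℤ_7^× = {x ∈ ℤ_7 : v_7(x) = 0}. Here v_7(22981/66) = v_7(num) − v_7(den) = 3; compare against these criteria.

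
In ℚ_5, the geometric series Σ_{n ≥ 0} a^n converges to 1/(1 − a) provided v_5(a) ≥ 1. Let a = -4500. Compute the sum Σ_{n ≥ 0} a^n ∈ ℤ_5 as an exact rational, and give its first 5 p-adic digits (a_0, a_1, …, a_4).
Σ a^n = 1/(1 − a) = 1/4501;  first 5 digits = (1, 0, 0, 4, 2)

v_5(a) = 3 ≥ 1, so the series converges in ℤ_5 to 1/(1 − a) = 1/(1 − (-4500)) = 1/4501. Expand this rational in ℤ_5: compute digits iteratively via d_i = x_i mod 5, x_{i+1} = (x_i − d_i)/5. The first 5 digits are (1, 0, 0, 4, 2).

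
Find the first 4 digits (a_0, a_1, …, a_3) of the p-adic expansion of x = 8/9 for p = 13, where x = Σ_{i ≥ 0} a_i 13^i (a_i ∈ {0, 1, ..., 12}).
(a_0, …, a_3) = (11, 5, 1, 10)

v_13(8/9) = 0 (numerator and denominator both coprime to 13), so x ∈ ℤ_13^×. Compute digits iteratively via a_i = x_i mod 13, x_{i+1} = (x_i − a_i)/13, with x_0 = x:
  x_0 = 8/9;  a_0 = 11;  x_1 = (x_0 − 11)/13 = -7/9
  x_1 = -7/9;  a_1 = 5;  x_2 = (x_1 − 5)/13 = -4/9
  x_2 = -4/9;  a_2 = 1;  x_3 = (x_2 − 1)/13 = -1/9
  x_3 = -1/9;  a_3 = 10;  x_4 = (x_3 − 10)/13 = -7/9
Digits: (11, 5, 1, 10).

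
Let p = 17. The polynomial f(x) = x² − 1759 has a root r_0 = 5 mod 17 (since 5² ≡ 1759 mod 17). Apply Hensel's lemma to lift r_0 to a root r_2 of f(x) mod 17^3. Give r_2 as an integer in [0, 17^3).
r_2 = 1161 (mod 4913)

Hensel's recurrence: r_{i+1} = r_i − f(r_i)·(f′(r_i))^{-1} mod 17^{i+2}, with f′(x) = 2x. Iterate:
  r_0 = 5 (mod 17)
  r_1 = 5 (mod 289)
  r_2 = 1161 (mod 4913)
Final: r_2 = 1161, and one checks f(r_2) ≡ 0 mod 17^3.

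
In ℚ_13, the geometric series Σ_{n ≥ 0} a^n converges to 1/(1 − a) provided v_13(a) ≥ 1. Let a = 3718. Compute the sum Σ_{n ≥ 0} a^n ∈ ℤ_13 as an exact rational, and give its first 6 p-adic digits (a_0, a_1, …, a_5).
Σ a^n = 1/(1 − a) = -1/3717;  first 6 digits = (1, 0, 9, 1, 3, 11)

v_13(a) = 2 ≥ 1, so the series converges in ℤ_13 to 1/(1 − a) = 1/(1 − 3718) = -1/3717. Expand this rational in ℤ_13: compute digits iteratively via d_i = x_i mod 13, x_{i+1} = (x_i − d_i)/13. The first 6 digits are (1, 0, 9, 1, 3, 11).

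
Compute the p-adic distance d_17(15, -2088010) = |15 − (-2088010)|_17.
d_17(15, -2088010) = 1/83521

Step 1 — x − y = 15 − (-2088010) = 2088025. Step 2 — v_17(2088025) = 4 (factor: 2088025 = (17^4 · 25); the sign does not affect v_p). Step 3 — |x − y|_17 = 17^{-4} = 1/83521.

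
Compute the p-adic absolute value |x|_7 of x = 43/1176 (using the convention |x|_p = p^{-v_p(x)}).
|43/1176|_7 = 49

Step 1 — compute v_7(x) by factoring powers of 7 out of the numerator and denominator: v_7(43/1176) = -2. Step 2 — apply |x|_p = p^{-v_p(x)} = 7^{2} = 49.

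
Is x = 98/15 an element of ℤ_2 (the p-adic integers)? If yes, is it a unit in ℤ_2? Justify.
x ∈ ℤ_2 but not a unit; v_2(x) = 1 > 0

ℤ_2 = {x ∈ ℚ_2 : v_2(x) ≥ 0} and ℤ_2^× = {x ∈ ℤ_2 : v_2(x) = 0}. Here v_2(98/15) = v_2(num) − v_2(den) = 1; compare against these criteria.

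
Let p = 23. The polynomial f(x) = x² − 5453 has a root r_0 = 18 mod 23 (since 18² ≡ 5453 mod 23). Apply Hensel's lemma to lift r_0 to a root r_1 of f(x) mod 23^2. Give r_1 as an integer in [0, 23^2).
r_1 = 87 (mod 529)

Hensel's recurrence: r_{i+1} = r_i − f(r_i)·(f′(r_i))^{-1} mod 23^{i+2}, with f′(x) = 2x. Iterate:
  r_0 = 18 (mod 23)
  r_1 = 87 (mod 529)
Final: r_1 = 87, and one checks f(r_1) ≡ 0 mod 23^2.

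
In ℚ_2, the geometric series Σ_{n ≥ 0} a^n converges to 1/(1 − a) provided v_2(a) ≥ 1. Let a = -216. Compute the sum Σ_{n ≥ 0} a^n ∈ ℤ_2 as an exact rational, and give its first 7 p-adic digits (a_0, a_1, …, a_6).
Σ a^n = 1/(1 − a) = 1/217;  first 7 digits = (1, 0, 0, 1, 0, 1, 1)

v_2(a) = 3 ≥ 1, so the series converges in ℤ_2 to 1/(1 − a) = 1/(1 − (-216)) = 1/217. Expand this rational in ℤ_2: compute digits iteratively via d_i = x_i mod 2, x_{i+1} = (x_i − d_i)/2. The first 7 digits are (1, 0, 0, 1, 0, 1, 1).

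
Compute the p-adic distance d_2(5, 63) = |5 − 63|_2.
d_2(5, 63) = 1/2

Step 1 — x − y = 5 − 63 = -58. Step 2 — v_2(-58) = 1 (factor: -58 = −(2^1 · 29); the sign does not affect v_p). Step 3 — |x − y|_2 = 2^{-1} = 1/2.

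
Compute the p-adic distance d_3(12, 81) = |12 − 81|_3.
d_3(12, 81) = 1/3

Step 1 — x − y = 12 − 81 = -69. Step 2 — v_3(-69) = 1 (factor: -69 = −(3^1 · 23); the sign does not affect v_p). Step 3 — |x − y|_3 = 3^{-1} = 1/3.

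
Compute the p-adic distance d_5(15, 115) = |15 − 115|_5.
d_5(15, 115) = 1/25

Step 1 — x − y = 15 − 115 = -100. Step 2 — v_5(-100) = 2 (factor: -100 = −(5^2 · 4); the sign does not affect v_p). Step 3 — |x − y|_5 = 5^{-2} = 1/25.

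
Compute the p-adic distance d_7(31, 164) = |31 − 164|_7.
d_7(31, 164) = 1/7

Step 1 — x − y = 31 − 164 = -133. Step 2 — v_7(-133) = 1 (factor: -133 = −(7^1 · 19); the sign does not affect v_p). Step 3 — |x − y|_7 = 7^{-1} = 1/7.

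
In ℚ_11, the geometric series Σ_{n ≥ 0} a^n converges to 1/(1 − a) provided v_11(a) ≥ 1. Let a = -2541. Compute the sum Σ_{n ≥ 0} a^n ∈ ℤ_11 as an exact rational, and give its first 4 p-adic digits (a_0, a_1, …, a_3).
Σ a^n = 1/(1 − a) = 1/2542;  first 4 digits = (1, 0, 1, 9)

v_11(a) = 2 ≥ 1, so the series converges in ℤ_11 to 1/(1 − a) = 1/(1 − (-2541)) = 1/2542. Expand this rational in ℤ_11: compute digits iteratively via d_i = x_i mod 11, x_{i+1} = (x_i − d_i)/11. The first 4 digits are (1, 0, 1, 9).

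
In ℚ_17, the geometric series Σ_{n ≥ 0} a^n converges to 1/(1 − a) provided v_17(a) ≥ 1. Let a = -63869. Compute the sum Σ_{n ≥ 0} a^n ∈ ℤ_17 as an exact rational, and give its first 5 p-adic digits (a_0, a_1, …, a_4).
Σ a^n = 1/(1 − a) = 1/63870;  first 5 digits = (1, 0, 0, 4, 16)

v_17(a) = 3 ≥ 1, so the series converges in ℤ_17 to 1/(1 − a) = 1/(1 − (-63869)) = 1/63870. Expand this rational in ℤ_17: compute digits iteratively via d_i = x_i mod 17, x_{i+1} = (x_i − d_i)/17. The first 5 digits are (1, 0, 0, 4, 16).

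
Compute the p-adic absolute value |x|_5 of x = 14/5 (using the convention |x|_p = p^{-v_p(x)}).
|14/5|_5 = 5

Step 1 — compute v_5(x) by factoring powers of 5 out of the numerator and denominator: v_5(14/5) = -1. Step 2 — apply |x|_p = p^{-v_p(x)} = 5^{1} = 5.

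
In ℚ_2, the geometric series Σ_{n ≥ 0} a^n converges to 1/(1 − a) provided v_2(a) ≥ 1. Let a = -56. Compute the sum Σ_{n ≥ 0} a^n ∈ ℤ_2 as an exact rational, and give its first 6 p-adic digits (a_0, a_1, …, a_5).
Σ a^n = 1/(1 − a) = 1/57;  first 6 digits = (1, 0, 0, 1, 0, 0)

v_2(a) = 3 ≥ 1, so the series converges in ℤ_2 to 1/(1 − a) = 1/(1 − (-56)) = 1/57. Expand this rational in ℤ_2: compute digits iteratively via d_i = x_i mod 2, x_{i+1} = (x_i − d_i)/2. The first 6 digits are (1, 0, 0, 1, 0, 0).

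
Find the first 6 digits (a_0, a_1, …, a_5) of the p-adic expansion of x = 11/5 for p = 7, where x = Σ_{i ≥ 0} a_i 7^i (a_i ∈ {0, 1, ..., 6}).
(a_0, …, a_5) = (5, 1, 4, 5, 2, 1)

v_7(11/5) = 0 (numerator and denominator both coprime to 7), so x ∈ ℤ_7^×. Compute digits iteratively via a_i = x_i mod 7, x_{i+1} = (x_i − a_i)/7, with x_0 = x:
  x_0 = 11/5;  a_0 = 5;  x_1 = (x_0 − 5)/7 = -2/5
  x_1 = -2/5;  a_1 = 1;  x_2 = (x_1 − 1)/7 = -1/5
  x_2 = -1/5;  a_2 = 4;  x_3 = (x_2 − 4)/7 = -3/5
  x_3 = -3/5;  a_3 = 5;  x_4 = (x_3 − 5)/7 = -4/5
  x_4 = -4/5;  a_4 = 2;  x_5 = (x_4 − 2)/7 = -2/5
  x_5 = -2/5;  a_5 = 1;  x_6 = (x_5 − 1)/7 = -1/5
Digits: (5, 1, 4, 5, 2, 1).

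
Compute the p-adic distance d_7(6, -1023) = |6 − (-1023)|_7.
d_7(6, -1023) = 1/343

Step 1 — x − y = 6 − (-1023) = 1029. Step 2 — v_7(1029) = 3 (factor: 1029 = (7^3 · 3); the sign does not affect v_p). Step 3 — |x − y|_7 = 7^{-3} = 1/343.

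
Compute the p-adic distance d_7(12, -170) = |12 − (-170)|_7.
d_7(12, -170) = 1/7

Step 1 — x − y = 12 − (-170) = 182. Step 2 — v_7(182) = 1 (factor: 182 = (7^1 · 26); the sign does not affect v_p). Step 3 — |x − y|_7 = 7^{-1} = 1/7.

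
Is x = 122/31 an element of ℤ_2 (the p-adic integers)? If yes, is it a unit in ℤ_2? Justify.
x ∈ ℤ_2 but not a unit; v_2(x) = 1 > 0

ℤ_2 = {x ∈ ℚ_2 : v_2(x) ≥ 0} and ℤ_2^× = {x ∈ ℤ_2 : v_2(x) = 0}. Here v_2(122/31) = v_2(num) − v_2(den) = 1; compare against these criteria.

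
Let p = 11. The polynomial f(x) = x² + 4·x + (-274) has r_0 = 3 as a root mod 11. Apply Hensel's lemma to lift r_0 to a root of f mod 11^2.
r_1 = 113 (mod 121)

Hensel: r_{i+1} = r_i − f(r_i)·(f′(r_i))^{-1} mod 11^{i+2}, f′(x) = 2x + 4. Iterate:
  r_0 = 3 (mod 11)
  r_1 = 113 (mod 121)
Final: r = 113 satisfies f(r) ≡ 0 mod 11^2.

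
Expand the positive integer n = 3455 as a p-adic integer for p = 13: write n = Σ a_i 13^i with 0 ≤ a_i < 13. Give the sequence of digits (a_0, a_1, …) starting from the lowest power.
(a_0, a_1, …) = (10, 5, 7, 1)

Repeated division by 13 gives the digits low-to-high: 3455 = 10 + 5·13^1 + 7·13^2 + 1·13^3. Digit sequence: (10, 5, 7, 1).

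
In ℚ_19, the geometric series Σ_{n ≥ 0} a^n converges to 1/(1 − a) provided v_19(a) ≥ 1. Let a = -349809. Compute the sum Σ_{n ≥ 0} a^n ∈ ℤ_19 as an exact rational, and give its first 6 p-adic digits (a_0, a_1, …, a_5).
Σ a^n = 1/(1 − a) = 1/349810;  first 6 digits = (1, 0, 0, 6, 16, 18)

v_19(a) = 3 ≥ 1, so the series converges in ℤ_19 to 1/(1 − a) = 1/(1 − (-349809)) = 1/349810. Expand this rational in ℤ_19: compute digits iteratively via d_i = x_i mod 19, x_{i+1} = (x_i − d_i)/19. The first 6 digits are (1, 0, 0, 6, 16, 18).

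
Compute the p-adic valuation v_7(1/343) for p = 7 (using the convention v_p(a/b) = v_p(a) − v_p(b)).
v_7(1/343) = -3

Factor powers of 7 from the numerator and denominator of the reduced fraction: 1 = 7^0 · 1 and 343 = 7^3 · 1. Apply v_p(a/b) = v_p(a) − v_p(b): v_7(1/343) = 0 − 3 = -3.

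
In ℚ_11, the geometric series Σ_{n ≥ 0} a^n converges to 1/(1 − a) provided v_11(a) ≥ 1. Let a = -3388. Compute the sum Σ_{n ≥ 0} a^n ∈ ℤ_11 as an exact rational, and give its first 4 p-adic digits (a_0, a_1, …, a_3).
Σ a^n = 1/(1 − a) = 1/3389;  first 4 digits = (1, 0, 5, 8)

v_11(a) = 2 ≥ 1, so the series converges in ℤ_11 to 1/(1 − a) = 1/(1 − (-3388)) = 1/3389. Expand this rational in ℤ_11: compute digits iteratively via d_i = x_i mod 11, x_{i+1} = (x_i − d_i)/11. The first 4 digits are (1, 0, 5, 8).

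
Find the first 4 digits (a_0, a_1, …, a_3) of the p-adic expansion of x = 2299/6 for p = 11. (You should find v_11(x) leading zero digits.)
(a_0, …, a_3) = (0, 0, 5, 9)

v_11(2299/6) = 2, so a_0 = ... = a_1 = 0. Factor out: x = 11^2 · u with u = 19/6 a unit in ℤ_11. Expand u iteratively via a_{v+i} = u_i mod 11, u_{i+1} = (u_i − a_{v+i})/11:
  u_0 = 19/6;  a_2 = 5;  u_1 = (u_0 − 5)/11 = -1/6
  u_1 = -1/6;  a_3 = 9;  u_2 = (u_1 − 9)/11 = -5/6
Digits: (0, 0, 5, 9).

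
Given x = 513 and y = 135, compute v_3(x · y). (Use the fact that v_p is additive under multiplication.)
v_3(69255) = 6

v_p(x) = 3 (factor: 513 = 3^3 · 19); v_p(y) = 3 (factor: 135 = 3^3 · 5). Additivity: v_p(xy) = v_p(x) + v_p(y) = 3 + 3 = 6. (Direct check: xy = 69255 = 3^6 · (95).)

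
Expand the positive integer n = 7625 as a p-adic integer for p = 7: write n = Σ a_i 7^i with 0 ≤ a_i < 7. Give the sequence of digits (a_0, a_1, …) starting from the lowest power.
(a_0, a_1, …) = (2, 4, 1, 1, 3)

Repeated division by 7 gives the digits low-to-high: 7625 = 2 + 4·7^1 + 1·7^2 + 1·7^3 + 3·7^4. Digit sequence: (2, 4, 1, 1, 3).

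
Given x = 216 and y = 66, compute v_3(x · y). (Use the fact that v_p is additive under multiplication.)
v_3(14256) = 4

v_p(x) = 3 (factor: 216 = 3^3 · 8); v_p(y) = 1 (factor: 66 = 3^1 · 22). Additivity: v_p(xy) = v_p(x) + v_p(y) = 3 + 1 = 4. (Direct check: xy = 14256 = 3^4 · (176).)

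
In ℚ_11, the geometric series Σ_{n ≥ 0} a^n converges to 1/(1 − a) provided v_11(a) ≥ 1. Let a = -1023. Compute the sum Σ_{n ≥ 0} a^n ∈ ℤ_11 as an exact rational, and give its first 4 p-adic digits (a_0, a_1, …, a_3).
Σ a^n = 1/(1 − a) = 1/1024;  first 4 digits = (1, 6, 5, 0)

v_11(a) = 1 ≥ 1, so the series converges in ℤ_11 to 1/(1 − a) = 1/(1 − (-1023)) = 1/1024. Expand this rational in ℤ_11: compute digits iteratively via d_i = x_i mod 11, x_{i+1} = (x_i − d_i)/11. The first 4 digits are (1, 6, 5, 0).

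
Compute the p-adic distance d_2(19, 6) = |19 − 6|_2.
d_2(19, 6) = 1

Step 1 — x − y = 19 − 6 = 13. Step 2 — v_2(13) = 0 (factor: 13 = (2^0 · 13); the sign does not affect v_p). Step 3 — |x − y|_2 = 2^{0} = 1.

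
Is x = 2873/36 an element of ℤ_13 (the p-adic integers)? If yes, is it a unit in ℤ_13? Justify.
x ∈ ℤ_13 but not a unit; v_13(x) = 2 > 0

ℤ_13 = {x ∈ ℚ_13 : v_13(x) ≥ 0} and ℤ_13^× = {x ∈ ℤ_13 : v_13(x) = 0}. Here v_13(2873/36) = v_13(num) − v_13(den) = 2; compare against these criteria.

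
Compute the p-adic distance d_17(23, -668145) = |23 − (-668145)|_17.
d_17(23, -668145) = 1/83521

Step 1 — x − y = 23 − (-668145) = 668168. Step 2 — v_17(668168) = 4 (factor: 668168 = (17^4 · 8); the sign does not affect v_p). Step 3 — |x − y|_17 = 17^{-4} = 1/83521.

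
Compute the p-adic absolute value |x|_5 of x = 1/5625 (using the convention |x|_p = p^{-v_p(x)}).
|1/5625|_5 = 625

Step 1 — compute v_5(x) by factoring powers of 5 out of the numerator and denominator: v_5(1/5625) = -4. Step 2 — apply |x|_p = p^{-v_p(x)} = 5^{4} = 625.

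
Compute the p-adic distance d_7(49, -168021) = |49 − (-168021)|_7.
d_7(49, -168021) = 1/16807

Step 1 — x − y = 49 − (-168021) = 168070. Step 2 — v_7(168070) = 5 (factor: 168070 = (7^5 · 10); the sign does not affect v_p). Step 3 — |x − y|_7 = 7^{-5} = 1/16807.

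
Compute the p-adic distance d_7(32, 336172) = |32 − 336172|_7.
d_7(32, 336172) = 1/16807

Step 1 — x − y = 32 − 336172 = -336140. Step 2 — v_7(-336140) = 5 (factor: -336140 = −(7^5 · 20); the sign does not affect v_p). Step 3 — |x − y|_7 = 7^{-5} = 1/16807.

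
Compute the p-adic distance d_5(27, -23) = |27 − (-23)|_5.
d_5(27, -23) = 1/25

Step 1 — x − y = 27 − (-23) = 50. Step 2 — v_5(50) = 2 (factor: 50 = (5^2 · 2); the sign does not affect v_p). Step 3 — |x − y|_5 = 5^{-2} = 1/25.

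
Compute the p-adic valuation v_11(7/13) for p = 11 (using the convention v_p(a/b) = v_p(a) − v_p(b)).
v_11(7/13) = 0

Factor powers of 11 from the numerator and denominator of the reduced fraction: 7 = 11^0 · 7 and 13 = 11^0 · 13. Apply v_p(a/b) = v_p(a) − v_p(b): v_11(7/13) = 0 − 0 = 0.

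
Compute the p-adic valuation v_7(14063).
v_7(14063) = 3

v_7(n) is the largest exponent k such that 7^k divides n. Factor out: 14063 = 7^3 · 41. (Sign doesn't affect v_p.) So v_7(14063) = 3.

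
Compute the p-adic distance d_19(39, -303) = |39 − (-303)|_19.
d_19(39, -303) = 1/19

Step 1 — x − y = 39 − (-303) = 342. Step 2 — v_19(342) = 1 (factor: 342 = (19^1 · 18); the sign does not affect v_p). Step 3 — |x − y|_19 = 19^{-1} = 1/19.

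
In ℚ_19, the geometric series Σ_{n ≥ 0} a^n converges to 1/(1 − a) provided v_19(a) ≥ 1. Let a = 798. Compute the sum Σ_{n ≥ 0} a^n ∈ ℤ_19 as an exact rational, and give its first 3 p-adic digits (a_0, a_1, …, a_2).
Σ a^n = 1/(1 − a) = -1/797;  first 3 digits = (1, 4, 18)

v_19(a) = 1 ≥ 1, so the series converges in ℤ_19 to 1/(1 − a) = 1/(1 − 798) = -1/797. Expand this rational in ℤ_19: compute digits iteratively via d_i = x_i mod 19, x_{i+1} = (x_i − d_i)/19. The first 3 digits are (1, 4, 18).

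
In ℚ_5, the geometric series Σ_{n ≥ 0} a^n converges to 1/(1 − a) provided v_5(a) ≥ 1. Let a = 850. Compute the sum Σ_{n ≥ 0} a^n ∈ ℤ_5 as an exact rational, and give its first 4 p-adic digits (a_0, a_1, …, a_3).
Σ a^n = 1/(1 − a) = -1/849;  first 4 digits = (1, 0, 4, 1)

v_5(a) = 2 ≥ 1, so the series converges in ℤ_5 to 1/(1 − a) = 1/(1 − 850) = -1/849. Expand this rational in ℤ_5: compute digits iteratively via d_i = x_i mod 5, x_{i+1} = (x_i − d_i)/5. The first 4 digits are (1, 0, 4, 1).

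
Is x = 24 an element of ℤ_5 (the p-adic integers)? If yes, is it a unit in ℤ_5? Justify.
x ∈ ℤ_5^× (unit); v_5(x) = 0

ℤ_5 = {x ∈ ℚ_5 : v_5(x) ≥ 0} and ℤ_5^× = {x ∈ ℤ_5 : v_5(x) = 0}. Here v_5(24) = v_5(num) − v_5(den) = 0; compare against these criteria.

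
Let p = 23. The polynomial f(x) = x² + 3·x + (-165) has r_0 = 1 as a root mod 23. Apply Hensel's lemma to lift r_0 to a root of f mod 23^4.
r_3 = 66793 (mod 279841)

Hensel: r_{i+1} = r_i − f(r_i)·(f′(r_i))^{-1} mod 23^{i+2}, f′(x) = 2x + 3. Iterate:
  r_0 = 1 (mod 23)
  r_1 = 139 (mod 529)
  r_2 = 5958 (mod 12167)
  r_3 = 66793 (mod 279841)
Final: r = 66793 satisfies f(r) ≡ 0 mod 23^4.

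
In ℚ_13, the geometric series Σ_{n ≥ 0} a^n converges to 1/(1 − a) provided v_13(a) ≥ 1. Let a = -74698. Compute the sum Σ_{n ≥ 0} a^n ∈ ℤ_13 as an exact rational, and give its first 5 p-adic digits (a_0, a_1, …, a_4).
Σ a^n = 1/(1 − a) = 1/74699;  first 5 digits = (1, 0, 0, 5, 10)

v_13(a) = 3 ≥ 1, so the series converges in ℤ_13 to 1/(1 − a) = 1/(1 − (-74698)) = 1/74699. Expand this rational in ℤ_13: compute digits iteratively via d_i = x_i mod 13, x_{i+1} = (x_i − d_i)/13. The first 5 digits are (1, 0, 0, 5, 10).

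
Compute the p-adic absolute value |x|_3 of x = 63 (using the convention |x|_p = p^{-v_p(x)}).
|63|_3 = 1/9

Step 1 — compute v_3(x) by factoring powers of 3 out of the numerator and denominator: v_3(63) = 2. Step 2 — apply |x|_p = p^{-v_p(x)} = 3^{-2} = 1/9.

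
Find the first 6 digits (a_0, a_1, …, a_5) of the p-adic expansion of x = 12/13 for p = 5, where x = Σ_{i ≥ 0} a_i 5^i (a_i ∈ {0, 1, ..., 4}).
(a_0, …, a_5) = (4, 4, 1, 0, 3, 4)

v_5(12/13) = 0 (numerator and denominator both coprime to 5), so x ∈ ℤ_5^×. Compute digits iteratively via a_i = x_i mod 5, x_{i+1} = (x_i − a_i)/5, with x_0 = x:
  x_0 = 12/13;  a_0 = 4;  x_1 = (x_0 − 4)/5 = -8/13
  x_1 = -8/13;  a_1 = 4;  x_2 = (x_1 − 4)/5 = -12/13
  x_2 = -12/13;  a_2 = 1;  x_3 = (x_2 − 1)/5 = -5/13
  x_3 = -5/13;  a_3 = 0;  x_4 = (x_3 − 0)/5 = -1/13
  x_4 = -1/13;  a_4 = 3;  x_5 = (x_4 − 3)/5 = -8/13
  x_5 = -8/13;  a_5 = 4;  x_6 = (x_5 − 4)/5 = -12/13
Digits: (4, 4, 1, 0, 3, 4).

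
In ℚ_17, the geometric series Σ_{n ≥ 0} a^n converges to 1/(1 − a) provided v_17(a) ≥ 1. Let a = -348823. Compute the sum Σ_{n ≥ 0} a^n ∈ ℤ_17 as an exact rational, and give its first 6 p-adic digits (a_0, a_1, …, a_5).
Σ a^n = 1/(1 − a) = 1/348824;  first 6 digits = (1, 0, 0, 14, 12, 16)

v_17(a) = 3 ≥ 1, so the series converges in ℤ_17 to 1/(1 − a) = 1/(1 − (-348823)) = 1/348824. Expand this rational in ℤ_17: compute digits iteratively via d_i = x_i mod 17, x_{i+1} = (x_i − d_i)/17. The first 6 digits are (1, 0, 0, 14, 12, 16).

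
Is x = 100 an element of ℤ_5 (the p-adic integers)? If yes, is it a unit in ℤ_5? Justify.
x ∈ ℤ_5 but not a unit; v_5(x) = 2 > 0

ℤ_5 = {x ∈ ℚ_5 : v_5(x) ≥ 0} and ℤ_5^× = {x ∈ ℤ_5 : v_5(x) = 0}. Here v_5(100) = v_5(num) − v_5(den) = 2; compare against these criteria.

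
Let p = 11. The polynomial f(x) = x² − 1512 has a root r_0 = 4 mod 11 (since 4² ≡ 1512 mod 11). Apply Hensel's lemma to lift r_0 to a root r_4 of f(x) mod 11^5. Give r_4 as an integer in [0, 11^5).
r_4 = 105461 (mod 161051)

Hensel's recurrence: r_{i+1} = r_i − f(r_i)·(f′(r_i))^{-1} mod 11^{i+2}, with f′(x) = 2x. Iterate:
  r_0 = 4 (mod 11)
  r_1 = 70 (mod 121)
  r_2 = 312 (mod 1331)
  r_3 = 2974 (mod 14641)
  r_4 = 105461 (mod 161051)
Final: r_4 = 105461, and one checks f(r_4) ≡ 0 mod 11^5.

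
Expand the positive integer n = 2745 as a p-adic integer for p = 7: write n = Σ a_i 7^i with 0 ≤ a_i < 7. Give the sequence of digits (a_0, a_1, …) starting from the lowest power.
(a_0, a_1, …) = (1, 0, 0, 1, 1)

Repeated division by 7 gives the digits low-to-high: 2745 = 1 + 1·7^3 + 1·7^4. Digit sequence: (1, 0, 0, 1, 1).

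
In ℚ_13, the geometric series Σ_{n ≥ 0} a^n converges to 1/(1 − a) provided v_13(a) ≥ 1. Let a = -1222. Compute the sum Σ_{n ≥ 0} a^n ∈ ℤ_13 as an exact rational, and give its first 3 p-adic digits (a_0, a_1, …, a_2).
Σ a^n = 1/(1 − a) = 1/1223;  first 3 digits = (1, 10, 1)

v_13(a) = 1 ≥ 1, so the series converges in ℤ_13 to 1/(1 − a) = 1/(1 − (-1222)) = 1/1223. Expand this rational in ℤ_13: compute digits iteratively via d_i = x_i mod 13, x_{i+1} = (x_i − d_i)/13. The first 3 digits are (1, 10, 1).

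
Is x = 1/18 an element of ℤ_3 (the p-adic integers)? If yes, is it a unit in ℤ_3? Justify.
x ∉ ℤ_3 (v_3(x) = -2 < 0)

ℤ_3 = {x ∈ ℚ_3 : v_3(x) ≥ 0} and ℤ_3^× = {x ∈ ℤ_3 : v_3(x) = 0}. Here v_3(1/18) = v_3(num) − v_3(den) = -2; compare against these criteria.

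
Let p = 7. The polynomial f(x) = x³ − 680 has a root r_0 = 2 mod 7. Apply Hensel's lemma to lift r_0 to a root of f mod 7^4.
r_3 = 1234 (mod 2401)

Hensel: r_{i+1} = r_i − f(r_i)/f′(r_i) mod 7^{i+2}, where f′(x) = 3x². Iterate:
  r_0 = 2 (mod 7)
  r_1 = 9 (mod 49)
  r_2 = 205 (mod 343)
  r_3 = 1234 (mod 2401)
Final: r = 1234 with f(r) ≡ 0 mod 7^4.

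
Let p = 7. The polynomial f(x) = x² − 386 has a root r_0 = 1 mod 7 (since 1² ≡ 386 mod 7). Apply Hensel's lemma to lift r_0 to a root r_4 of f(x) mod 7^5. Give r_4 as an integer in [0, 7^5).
r_4 = 3403 (mod 16807)

Hensel's recurrence: r_{i+1} = r_i − f(r_i)·(f′(r_i))^{-1} mod 7^{i+2}, with f′(x) = 2x. Iterate:
  r_0 = 1 (mod 7)
  r_1 = 22 (mod 49)
  r_2 = 316 (mod 343)
  r_3 = 1002 (mod 2401)
  r_4 = 3403 (mod 16807)
Final: r_4 = 3403, and one checks f(r_4) ≡ 0 mod 7^5.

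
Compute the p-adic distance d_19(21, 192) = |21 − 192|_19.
d_19(21, 192) = 1/19

Step 1 — x − y = 21 − 192 = -171. Step 2 — v_19(-171) = 1 (factor: -171 = −(19^1 · 9); the sign does not affect v_p). Step 3 — |x − y|_19 = 19^{-1} = 1/19.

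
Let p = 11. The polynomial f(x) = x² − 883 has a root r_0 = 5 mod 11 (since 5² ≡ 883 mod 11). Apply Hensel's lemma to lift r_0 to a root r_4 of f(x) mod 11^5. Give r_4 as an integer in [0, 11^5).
r_4 = 140233 (mod 161051)

Hensel's recurrence: r_{i+1} = r_i − f(r_i)·(f′(r_i))^{-1} mod 11^{i+2}, with f′(x) = 2x. Iterate:
  r_0 = 5 (mod 11)
  r_1 = 115 (mod 121)
  r_2 = 478 (mod 1331)
  r_3 = 8464 (mod 14641)
  r_4 = 140233 (mod 161051)
Final: r_4 = 140233, and one checks f(r_4) ≡ 0 mod 11^5.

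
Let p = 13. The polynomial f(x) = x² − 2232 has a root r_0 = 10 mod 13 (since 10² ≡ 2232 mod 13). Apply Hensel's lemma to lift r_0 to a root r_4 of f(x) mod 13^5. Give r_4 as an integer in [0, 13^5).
r_4 = 351231 (mod 371293)

Hensel's recurrence: r_{i+1} = r_i − f(r_i)·(f′(r_i))^{-1} mod 13^{i+2}, with f′(x) = 2x. Iterate:
  r_0 = 10 (mod 13)
  r_1 = 49 (mod 169)
  r_2 = 1908 (mod 2197)
  r_3 = 8499 (mod 28561)
  r_4 = 351231 (mod 371293)
Final: r_4 = 351231, and one checks f(r_4) ≡ 0 mod 13^5.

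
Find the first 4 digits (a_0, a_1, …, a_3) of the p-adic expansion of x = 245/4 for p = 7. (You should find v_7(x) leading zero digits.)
(a_0, …, a_3) = (0, 0, 3, 5)

v_7(245/4) = 2, so a_0 = ... = a_1 = 0. Factor out: x = 7^2 · u with u = 5/4 a unit in ℤ_7. Expand u iteratively via a_{v+i} = u_i mod 7, u_{i+1} = (u_i − a_{v+i})/7:
  u_0 = 5/4;  a_2 = 3;  u_1 = (u_0 − 3)/7 = -1/4
  u_1 = -1/4;  a_3 = 5;  u_2 = (u_1 − 5)/7 = -3/4
Digits: (0, 0, 3, 5).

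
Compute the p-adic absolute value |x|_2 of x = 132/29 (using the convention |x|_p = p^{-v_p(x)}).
|132/29|_2 = 1/4

Step 1 — compute v_2(x) by factoring powers of 2 out of the numerator and denominator: v_2(132/29) = 2. Step 2 — apply |x|_p = p^{-v_p(x)} = 2^{-2} = 1/4.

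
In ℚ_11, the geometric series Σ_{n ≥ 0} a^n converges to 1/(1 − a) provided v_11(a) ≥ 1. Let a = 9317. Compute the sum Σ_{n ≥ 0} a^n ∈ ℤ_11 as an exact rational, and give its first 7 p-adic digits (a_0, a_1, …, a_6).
Σ a^n = 1/(1 − a) = -1/9316;  first 7 digits = (1, 0, 0, 7, 0, 0, 5)

v_11(a) = 3 ≥ 1, so the series converges in ℤ_11 to 1/(1 − a) = 1/(1 − 9317) = -1/9316. Expand this rational in ℤ_11: compute digits iteratively via d_i = x_i mod 11, x_{i+1} = (x_i − d_i)/11. The first 7 digits are (1, 0, 0, 7, 0, 0, 5).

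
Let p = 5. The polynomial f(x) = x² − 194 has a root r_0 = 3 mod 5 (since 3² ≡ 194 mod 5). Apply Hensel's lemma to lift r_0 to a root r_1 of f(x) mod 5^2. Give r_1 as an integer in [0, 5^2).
r_1 = 13 (mod 25)

Hensel's recurrence: r_{i+1} = r_i − f(r_i)·(f′(r_i))^{-1} mod 5^{i+2}, with f′(x) = 2x. Iterate:
  r_0 = 3 (mod 5)
  r_1 = 13 (mod 25)
Final: r_1 = 13, and one checks f(r_1) ≡ 0 mod 5^2.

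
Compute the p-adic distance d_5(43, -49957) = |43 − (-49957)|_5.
d_5(43, -49957) = 1/3125

Step 1 — x − y = 43 − (-49957) = 50000. Step 2 — v_5(50000) = 5 (factor: 50000 = (5^5 · 16); the sign does not affect v_p). Step 3 — |x − y|_5 = 5^{-5} = 1/3125.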